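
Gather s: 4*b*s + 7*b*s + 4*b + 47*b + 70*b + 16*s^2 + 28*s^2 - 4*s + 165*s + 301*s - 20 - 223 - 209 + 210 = 121*b + 44*s^2 + s*(11*b + 462) - 242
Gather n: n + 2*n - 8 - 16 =3*n - 24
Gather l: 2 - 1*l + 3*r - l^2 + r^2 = -l^2 - l + r^2 + 3*r + 2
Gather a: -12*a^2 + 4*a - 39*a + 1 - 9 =-12*a^2 - 35*a - 8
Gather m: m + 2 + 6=m + 8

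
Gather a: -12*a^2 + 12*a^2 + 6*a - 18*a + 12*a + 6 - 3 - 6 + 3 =0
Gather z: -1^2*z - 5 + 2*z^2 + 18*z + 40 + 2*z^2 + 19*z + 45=4*z^2 + 36*z + 80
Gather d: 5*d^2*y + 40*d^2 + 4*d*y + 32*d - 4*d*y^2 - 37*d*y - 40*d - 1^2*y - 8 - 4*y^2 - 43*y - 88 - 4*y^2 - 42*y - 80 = d^2*(5*y + 40) + d*(-4*y^2 - 33*y - 8) - 8*y^2 - 86*y - 176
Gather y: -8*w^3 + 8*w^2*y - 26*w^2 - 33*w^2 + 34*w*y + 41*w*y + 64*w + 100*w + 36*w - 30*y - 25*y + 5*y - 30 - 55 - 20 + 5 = -8*w^3 - 59*w^2 + 200*w + y*(8*w^2 + 75*w - 50) - 100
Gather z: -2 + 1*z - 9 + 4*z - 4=5*z - 15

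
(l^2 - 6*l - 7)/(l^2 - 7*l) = (l + 1)/l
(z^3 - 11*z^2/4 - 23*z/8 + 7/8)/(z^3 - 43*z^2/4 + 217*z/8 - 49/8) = (z + 1)/(z - 7)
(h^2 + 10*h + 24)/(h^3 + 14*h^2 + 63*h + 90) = (h + 4)/(h^2 + 8*h + 15)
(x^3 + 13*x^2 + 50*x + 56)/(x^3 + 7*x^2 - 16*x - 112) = (x + 2)/(x - 4)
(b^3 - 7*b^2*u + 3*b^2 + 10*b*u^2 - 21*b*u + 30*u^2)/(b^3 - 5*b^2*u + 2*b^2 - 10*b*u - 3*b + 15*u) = (b - 2*u)/(b - 1)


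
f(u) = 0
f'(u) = 0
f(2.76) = 0.00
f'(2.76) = 0.00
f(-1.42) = 0.00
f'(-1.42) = 0.00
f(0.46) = 0.00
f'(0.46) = 0.00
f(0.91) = 0.00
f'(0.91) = 0.00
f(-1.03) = 0.00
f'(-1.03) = 0.00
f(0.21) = 0.00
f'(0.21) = 0.00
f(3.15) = 0.00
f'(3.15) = 0.00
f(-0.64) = 0.00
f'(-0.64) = 0.00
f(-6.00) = 0.00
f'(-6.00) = 0.00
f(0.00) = 0.00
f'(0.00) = 0.00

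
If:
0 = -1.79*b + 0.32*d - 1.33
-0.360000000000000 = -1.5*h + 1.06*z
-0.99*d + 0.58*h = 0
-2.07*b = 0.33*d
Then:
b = -0.35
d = 2.20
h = 3.75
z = 4.97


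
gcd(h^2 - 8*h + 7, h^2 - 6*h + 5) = h - 1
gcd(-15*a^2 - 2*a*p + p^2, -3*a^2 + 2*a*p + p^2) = 3*a + p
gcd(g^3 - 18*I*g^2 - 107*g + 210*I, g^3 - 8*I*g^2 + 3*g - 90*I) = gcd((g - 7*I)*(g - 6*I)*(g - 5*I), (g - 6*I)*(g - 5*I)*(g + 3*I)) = g^2 - 11*I*g - 30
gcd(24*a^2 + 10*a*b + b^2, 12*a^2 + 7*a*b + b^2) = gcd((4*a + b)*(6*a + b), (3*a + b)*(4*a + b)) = 4*a + b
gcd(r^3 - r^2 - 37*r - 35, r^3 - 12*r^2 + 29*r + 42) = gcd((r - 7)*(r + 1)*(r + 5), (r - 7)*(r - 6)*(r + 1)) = r^2 - 6*r - 7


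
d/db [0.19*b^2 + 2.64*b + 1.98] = 0.38*b + 2.64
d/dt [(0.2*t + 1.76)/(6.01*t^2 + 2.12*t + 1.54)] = (1.202*t^2 + 0.424*t - (0.2*t + 1.76)*(12.02*t + 2.12) + 0.308)/(6.01*t^2 + 2.12*t + 1.54)^2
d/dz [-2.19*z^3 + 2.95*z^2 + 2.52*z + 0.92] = -6.57*z^2 + 5.9*z + 2.52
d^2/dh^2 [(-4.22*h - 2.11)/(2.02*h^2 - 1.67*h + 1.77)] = (-(4.04*h - 1.67)*(4.22*h + 2.11)*(8.08*h - 3.34) + (51.1464*h - 5.5704)*(2.02*h^2 - 1.67*h + 1.77))/(2.02*h^2 - 1.67*h + 1.77)^3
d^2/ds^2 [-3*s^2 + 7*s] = -6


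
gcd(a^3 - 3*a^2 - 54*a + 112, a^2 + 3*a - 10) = a - 2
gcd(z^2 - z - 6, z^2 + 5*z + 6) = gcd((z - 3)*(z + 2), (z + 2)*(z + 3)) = z + 2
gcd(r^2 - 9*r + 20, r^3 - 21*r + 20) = r - 4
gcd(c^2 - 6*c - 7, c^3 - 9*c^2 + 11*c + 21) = c^2 - 6*c - 7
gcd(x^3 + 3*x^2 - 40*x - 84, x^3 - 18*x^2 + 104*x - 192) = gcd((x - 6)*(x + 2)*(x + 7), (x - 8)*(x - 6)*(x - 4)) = x - 6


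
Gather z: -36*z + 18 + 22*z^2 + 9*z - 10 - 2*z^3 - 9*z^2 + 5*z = -2*z^3 + 13*z^2 - 22*z + 8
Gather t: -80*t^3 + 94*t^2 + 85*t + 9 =-80*t^3 + 94*t^2 + 85*t + 9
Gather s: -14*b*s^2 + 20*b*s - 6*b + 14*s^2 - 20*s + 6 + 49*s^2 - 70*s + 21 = -6*b + s^2*(63 - 14*b) + s*(20*b - 90) + 27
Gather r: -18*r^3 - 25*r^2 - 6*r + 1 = -18*r^3 - 25*r^2 - 6*r + 1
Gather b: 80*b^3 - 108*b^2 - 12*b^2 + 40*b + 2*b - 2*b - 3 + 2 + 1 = 80*b^3 - 120*b^2 + 40*b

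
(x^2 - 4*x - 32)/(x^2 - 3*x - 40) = (x + 4)/(x + 5)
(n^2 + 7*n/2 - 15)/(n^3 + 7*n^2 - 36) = (n - 5/2)/(n^2 + n - 6)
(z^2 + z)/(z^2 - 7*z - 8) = z/(z - 8)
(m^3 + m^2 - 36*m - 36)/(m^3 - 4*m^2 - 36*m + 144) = (m + 1)/(m - 4)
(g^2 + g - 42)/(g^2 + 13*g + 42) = (g - 6)/(g + 6)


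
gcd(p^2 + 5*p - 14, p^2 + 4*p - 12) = p - 2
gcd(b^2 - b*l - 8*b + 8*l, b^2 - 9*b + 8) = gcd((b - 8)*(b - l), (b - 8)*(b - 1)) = b - 8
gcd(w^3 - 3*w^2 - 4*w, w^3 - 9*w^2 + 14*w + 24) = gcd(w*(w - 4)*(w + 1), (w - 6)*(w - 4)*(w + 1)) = w^2 - 3*w - 4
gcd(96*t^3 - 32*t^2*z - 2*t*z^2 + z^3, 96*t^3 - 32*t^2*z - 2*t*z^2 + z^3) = 96*t^3 - 32*t^2*z - 2*t*z^2 + z^3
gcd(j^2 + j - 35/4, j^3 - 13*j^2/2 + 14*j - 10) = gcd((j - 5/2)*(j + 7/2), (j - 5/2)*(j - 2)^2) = j - 5/2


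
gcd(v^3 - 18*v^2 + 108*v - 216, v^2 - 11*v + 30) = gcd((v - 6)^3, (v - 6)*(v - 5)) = v - 6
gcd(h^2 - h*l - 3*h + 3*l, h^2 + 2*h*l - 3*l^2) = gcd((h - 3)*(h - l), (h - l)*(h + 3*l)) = h - l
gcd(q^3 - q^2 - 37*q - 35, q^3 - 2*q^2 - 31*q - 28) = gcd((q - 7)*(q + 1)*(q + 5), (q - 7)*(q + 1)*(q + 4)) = q^2 - 6*q - 7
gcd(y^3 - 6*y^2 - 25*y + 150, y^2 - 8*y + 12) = y - 6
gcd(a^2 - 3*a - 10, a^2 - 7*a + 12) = 1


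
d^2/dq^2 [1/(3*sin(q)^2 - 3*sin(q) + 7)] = 3*(-12*sin(q)^4 + 9*sin(q)^3 + 43*sin(q)^2 - 25*sin(q) - 8)/(3*sin(q)^2 - 3*sin(q) + 7)^3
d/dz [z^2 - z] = 2*z - 1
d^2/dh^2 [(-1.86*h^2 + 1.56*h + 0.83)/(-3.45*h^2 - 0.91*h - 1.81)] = (2.8421709430404e-14*h^4 - 48.81474*h^3 - 128.96307*h^2 + 42.81381*h + 26.317268)/(41.063625*h^6 + 32.493825*h^5 + 73.20141*h^4 + 34.848541*h^3 + 38.404218*h^2 + 8.943753*h + 5.929741)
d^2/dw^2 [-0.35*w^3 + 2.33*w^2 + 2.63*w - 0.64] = 4.66 - 2.1*w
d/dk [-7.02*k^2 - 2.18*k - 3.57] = -14.04*k - 2.18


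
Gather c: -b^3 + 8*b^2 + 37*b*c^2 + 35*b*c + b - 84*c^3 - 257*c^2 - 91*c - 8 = -b^3 + 8*b^2 + b - 84*c^3 + c^2*(37*b - 257) + c*(35*b - 91) - 8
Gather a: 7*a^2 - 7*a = 7*a^2 - 7*a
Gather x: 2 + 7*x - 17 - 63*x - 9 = -56*x - 24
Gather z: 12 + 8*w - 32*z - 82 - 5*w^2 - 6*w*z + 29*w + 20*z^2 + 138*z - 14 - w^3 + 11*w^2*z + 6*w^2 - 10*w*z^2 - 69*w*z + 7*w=-w^3 + w^2 + 44*w + z^2*(20 - 10*w) + z*(11*w^2 - 75*w + 106) - 84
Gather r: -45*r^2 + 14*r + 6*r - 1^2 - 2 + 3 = -45*r^2 + 20*r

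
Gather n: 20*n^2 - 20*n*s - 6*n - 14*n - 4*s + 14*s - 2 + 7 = 20*n^2 + n*(-20*s - 20) + 10*s + 5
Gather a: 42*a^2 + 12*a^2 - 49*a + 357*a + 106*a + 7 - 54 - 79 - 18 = 54*a^2 + 414*a - 144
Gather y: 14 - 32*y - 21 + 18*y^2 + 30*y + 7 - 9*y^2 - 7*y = 9*y^2 - 9*y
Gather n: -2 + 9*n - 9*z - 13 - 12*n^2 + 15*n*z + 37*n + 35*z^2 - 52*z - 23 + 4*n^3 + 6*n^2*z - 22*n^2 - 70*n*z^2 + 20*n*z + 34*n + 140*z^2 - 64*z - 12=4*n^3 + n^2*(6*z - 34) + n*(-70*z^2 + 35*z + 80) + 175*z^2 - 125*z - 50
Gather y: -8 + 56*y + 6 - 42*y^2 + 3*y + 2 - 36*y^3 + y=-36*y^3 - 42*y^2 + 60*y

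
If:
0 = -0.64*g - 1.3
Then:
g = -2.03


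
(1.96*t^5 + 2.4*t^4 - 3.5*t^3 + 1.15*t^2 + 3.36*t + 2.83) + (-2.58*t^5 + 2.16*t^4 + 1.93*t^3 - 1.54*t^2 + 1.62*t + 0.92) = -0.62*t^5 + 4.56*t^4 - 1.57*t^3 - 0.39*t^2 + 4.98*t + 3.75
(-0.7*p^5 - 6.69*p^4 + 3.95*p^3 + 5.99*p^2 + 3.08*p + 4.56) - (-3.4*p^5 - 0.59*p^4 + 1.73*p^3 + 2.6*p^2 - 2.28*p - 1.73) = 2.7*p^5 - 6.1*p^4 + 2.22*p^3 + 3.39*p^2 + 5.36*p + 6.29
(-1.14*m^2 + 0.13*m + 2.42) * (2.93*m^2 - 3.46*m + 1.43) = -3.3402*m^4 + 4.3253*m^3 + 5.0106*m^2 - 8.1873*m + 3.4606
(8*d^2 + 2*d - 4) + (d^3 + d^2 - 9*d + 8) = d^3 + 9*d^2 - 7*d + 4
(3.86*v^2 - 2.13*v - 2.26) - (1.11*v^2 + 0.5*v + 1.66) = 2.75*v^2 - 2.63*v - 3.92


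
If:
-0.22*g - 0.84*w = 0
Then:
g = -3.81818181818182*w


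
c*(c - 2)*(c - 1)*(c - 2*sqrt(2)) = c^4 - 3*c^3 - 2*sqrt(2)*c^3 + 2*c^2 + 6*sqrt(2)*c^2 - 4*sqrt(2)*c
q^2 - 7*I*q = q*(q - 7*I)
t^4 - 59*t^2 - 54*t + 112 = (t - 8)*(t - 1)*(t + 2)*(t + 7)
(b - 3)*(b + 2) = b^2 - b - 6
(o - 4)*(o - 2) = o^2 - 6*o + 8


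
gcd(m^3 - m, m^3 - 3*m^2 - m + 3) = m^2 - 1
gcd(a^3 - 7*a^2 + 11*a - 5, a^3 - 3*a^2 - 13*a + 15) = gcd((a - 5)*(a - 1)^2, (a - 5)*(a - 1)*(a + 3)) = a^2 - 6*a + 5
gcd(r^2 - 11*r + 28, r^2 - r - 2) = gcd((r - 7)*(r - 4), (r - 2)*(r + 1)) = 1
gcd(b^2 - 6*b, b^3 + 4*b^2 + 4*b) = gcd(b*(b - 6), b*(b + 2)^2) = b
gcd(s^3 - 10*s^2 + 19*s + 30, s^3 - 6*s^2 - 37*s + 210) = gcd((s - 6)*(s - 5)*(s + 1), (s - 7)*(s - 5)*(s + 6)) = s - 5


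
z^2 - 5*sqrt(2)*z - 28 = (z - 7*sqrt(2))*(z + 2*sqrt(2))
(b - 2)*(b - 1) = b^2 - 3*b + 2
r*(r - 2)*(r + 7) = r^3 + 5*r^2 - 14*r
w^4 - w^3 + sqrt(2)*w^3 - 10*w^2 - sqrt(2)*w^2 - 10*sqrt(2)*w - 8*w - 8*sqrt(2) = (w - 4)*(w + 1)*(w + 2)*(w + sqrt(2))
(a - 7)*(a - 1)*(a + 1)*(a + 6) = a^4 - a^3 - 43*a^2 + a + 42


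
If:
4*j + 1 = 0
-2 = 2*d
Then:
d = -1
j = -1/4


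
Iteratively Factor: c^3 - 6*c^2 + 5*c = (c)*(c^2 - 6*c + 5) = c*(c - 1)*(c - 5)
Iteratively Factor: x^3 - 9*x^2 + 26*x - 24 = (x - 4)*(x^2 - 5*x + 6) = (x - 4)*(x - 3)*(x - 2)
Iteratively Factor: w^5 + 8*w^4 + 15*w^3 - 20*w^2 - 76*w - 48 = (w + 4)*(w^4 + 4*w^3 - w^2 - 16*w - 12) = (w - 2)*(w + 4)*(w^3 + 6*w^2 + 11*w + 6) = (w - 2)*(w + 1)*(w + 4)*(w^2 + 5*w + 6) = (w - 2)*(w + 1)*(w + 3)*(w + 4)*(w + 2)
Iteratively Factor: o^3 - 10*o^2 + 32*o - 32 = (o - 4)*(o^2 - 6*o + 8) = (o - 4)*(o - 2)*(o - 4)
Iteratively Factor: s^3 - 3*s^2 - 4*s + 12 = (s + 2)*(s^2 - 5*s + 6) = (s - 2)*(s + 2)*(s - 3)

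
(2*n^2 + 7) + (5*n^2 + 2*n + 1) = 7*n^2 + 2*n + 8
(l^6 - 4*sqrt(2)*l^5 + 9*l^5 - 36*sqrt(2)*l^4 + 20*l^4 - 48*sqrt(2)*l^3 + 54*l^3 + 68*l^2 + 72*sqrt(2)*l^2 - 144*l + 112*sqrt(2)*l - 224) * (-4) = -4*l^6 - 36*l^5 + 16*sqrt(2)*l^5 - 80*l^4 + 144*sqrt(2)*l^4 - 216*l^3 + 192*sqrt(2)*l^3 - 288*sqrt(2)*l^2 - 272*l^2 - 448*sqrt(2)*l + 576*l + 896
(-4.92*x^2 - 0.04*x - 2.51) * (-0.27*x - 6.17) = 1.3284*x^3 + 30.3672*x^2 + 0.9245*x + 15.4867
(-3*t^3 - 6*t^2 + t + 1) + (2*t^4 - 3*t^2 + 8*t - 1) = 2*t^4 - 3*t^3 - 9*t^2 + 9*t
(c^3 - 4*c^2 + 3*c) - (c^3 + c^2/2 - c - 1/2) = -9*c^2/2 + 4*c + 1/2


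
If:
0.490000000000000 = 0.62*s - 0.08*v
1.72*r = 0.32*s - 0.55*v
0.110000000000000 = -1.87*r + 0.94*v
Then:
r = 0.07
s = 0.82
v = 0.26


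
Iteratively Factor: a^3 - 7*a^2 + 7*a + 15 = (a + 1)*(a^2 - 8*a + 15) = (a - 3)*(a + 1)*(a - 5)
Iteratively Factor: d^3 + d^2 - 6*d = (d - 2)*(d^2 + 3*d) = (d - 2)*(d + 3)*(d)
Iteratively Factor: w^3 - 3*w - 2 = (w + 1)*(w^2 - w - 2) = (w - 2)*(w + 1)*(w + 1)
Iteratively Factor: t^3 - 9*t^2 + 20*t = (t)*(t^2 - 9*t + 20) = t*(t - 4)*(t - 5)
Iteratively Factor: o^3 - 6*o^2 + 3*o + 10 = (o + 1)*(o^2 - 7*o + 10) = (o - 2)*(o + 1)*(o - 5)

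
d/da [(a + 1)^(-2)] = -2/(a + 1)^3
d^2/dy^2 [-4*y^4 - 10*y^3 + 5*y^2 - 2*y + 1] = -48*y^2 - 60*y + 10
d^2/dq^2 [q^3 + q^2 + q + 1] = 6*q + 2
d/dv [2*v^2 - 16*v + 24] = 4*v - 16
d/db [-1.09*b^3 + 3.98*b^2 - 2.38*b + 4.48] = -3.27*b^2 + 7.96*b - 2.38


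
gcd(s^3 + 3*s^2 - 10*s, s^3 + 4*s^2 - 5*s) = s^2 + 5*s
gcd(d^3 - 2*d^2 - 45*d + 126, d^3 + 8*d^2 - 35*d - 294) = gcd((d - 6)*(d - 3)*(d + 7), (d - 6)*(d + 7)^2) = d^2 + d - 42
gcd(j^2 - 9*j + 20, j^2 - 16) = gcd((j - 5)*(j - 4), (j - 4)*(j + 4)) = j - 4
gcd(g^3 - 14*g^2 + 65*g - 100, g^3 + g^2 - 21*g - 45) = g - 5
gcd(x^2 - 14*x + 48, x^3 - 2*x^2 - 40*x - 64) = x - 8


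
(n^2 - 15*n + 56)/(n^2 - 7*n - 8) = (n - 7)/(n + 1)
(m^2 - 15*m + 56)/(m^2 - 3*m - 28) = (m - 8)/(m + 4)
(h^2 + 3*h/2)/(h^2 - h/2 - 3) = h/(h - 2)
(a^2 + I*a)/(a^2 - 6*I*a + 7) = a/(a - 7*I)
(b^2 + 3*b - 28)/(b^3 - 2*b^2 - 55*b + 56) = (b - 4)/(b^2 - 9*b + 8)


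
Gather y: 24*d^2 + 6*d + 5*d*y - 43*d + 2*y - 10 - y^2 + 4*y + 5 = 24*d^2 - 37*d - y^2 + y*(5*d + 6) - 5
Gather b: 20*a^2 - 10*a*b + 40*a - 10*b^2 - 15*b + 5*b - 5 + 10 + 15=20*a^2 + 40*a - 10*b^2 + b*(-10*a - 10) + 20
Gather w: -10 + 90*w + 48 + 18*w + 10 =108*w + 48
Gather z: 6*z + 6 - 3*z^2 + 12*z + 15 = -3*z^2 + 18*z + 21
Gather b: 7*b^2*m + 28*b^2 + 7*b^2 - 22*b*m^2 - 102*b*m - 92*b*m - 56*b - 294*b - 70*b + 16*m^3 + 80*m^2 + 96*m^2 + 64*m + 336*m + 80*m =b^2*(7*m + 35) + b*(-22*m^2 - 194*m - 420) + 16*m^3 + 176*m^2 + 480*m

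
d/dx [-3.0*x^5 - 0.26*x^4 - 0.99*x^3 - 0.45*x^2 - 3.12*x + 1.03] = -15.0*x^4 - 1.04*x^3 - 2.97*x^2 - 0.9*x - 3.12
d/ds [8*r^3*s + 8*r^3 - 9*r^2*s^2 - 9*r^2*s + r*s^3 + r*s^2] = r*(8*r^2 - 18*r*s - 9*r + 3*s^2 + 2*s)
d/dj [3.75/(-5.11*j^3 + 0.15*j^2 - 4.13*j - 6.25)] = (57.4875*j^2 - 1.125*j + 15.4875)/(5.11*j^3 - 0.15*j^2 + 4.13*j + 6.25)^2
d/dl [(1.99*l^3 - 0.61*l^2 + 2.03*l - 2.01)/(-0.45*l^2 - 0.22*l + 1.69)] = (-0.8955*l^4 - 0.8756*l^3 + 11.137*l^2 - 3.8708*l + 2.9885)/(0.2025*l^4 + 0.198*l^3 - 1.4726*l^2 - 0.7436*l + 2.8561)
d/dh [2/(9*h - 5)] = -18/(9*h - 5)^2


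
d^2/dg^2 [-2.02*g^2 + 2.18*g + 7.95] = -4.04000000000000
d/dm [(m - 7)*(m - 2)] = 2*m - 9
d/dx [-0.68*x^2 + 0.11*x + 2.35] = 0.11 - 1.36*x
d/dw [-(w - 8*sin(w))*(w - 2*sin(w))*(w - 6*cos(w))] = -(w - 8*sin(w))*(w - 2*sin(w))*(6*sin(w) + 1) + (w - 8*sin(w))*(w - 6*cos(w))*(2*cos(w) - 1) + (w - 2*sin(w))*(w - 6*cos(w))*(8*cos(w) - 1)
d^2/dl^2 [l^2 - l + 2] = 2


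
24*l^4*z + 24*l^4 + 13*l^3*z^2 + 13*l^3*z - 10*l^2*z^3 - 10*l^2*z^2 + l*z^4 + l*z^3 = (-8*l + z)*(-3*l + z)*(l + z)*(l*z + l)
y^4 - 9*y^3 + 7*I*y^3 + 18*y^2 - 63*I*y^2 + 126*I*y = y*(y - 6)*(y - 3)*(y + 7*I)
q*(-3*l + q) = -3*l*q + q^2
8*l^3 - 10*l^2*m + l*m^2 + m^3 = (-2*l + m)*(-l + m)*(4*l + m)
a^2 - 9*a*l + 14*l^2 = (a - 7*l)*(a - 2*l)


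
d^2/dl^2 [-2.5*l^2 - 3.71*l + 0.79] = -5.00000000000000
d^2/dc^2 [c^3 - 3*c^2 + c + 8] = 6*c - 6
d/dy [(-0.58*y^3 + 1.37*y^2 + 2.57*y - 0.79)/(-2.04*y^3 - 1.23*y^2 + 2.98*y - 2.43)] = (-4.44089209850063e-16*y^5 + 3.5082*y^4 + 7.0288*y^3 + 6.6371*y^2 - 8.6016*y - 3.8909)/(4.1616*y^6 + 5.0184*y^5 - 10.6455*y^4 + 2.5836*y^3 + 14.8582*y^2 - 14.4828*y + 5.9049)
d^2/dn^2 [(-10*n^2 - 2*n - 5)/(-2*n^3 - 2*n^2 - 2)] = (10*n^6 + 6*n^5 + 36*n^4 - 28*n^3 - 27*n^2 - 21*n + 5)/(n^9 + 3*n^8 + 3*n^7 + 4*n^6 + 6*n^5 + 3*n^4 + 3*n^3 + 3*n^2 + 1)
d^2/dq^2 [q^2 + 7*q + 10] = 2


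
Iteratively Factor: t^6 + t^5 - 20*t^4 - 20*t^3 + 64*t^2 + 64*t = (t - 4)*(t^5 + 5*t^4 - 20*t^2 - 16*t) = (t - 4)*(t + 4)*(t^4 + t^3 - 4*t^2 - 4*t) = (t - 4)*(t - 2)*(t + 4)*(t^3 + 3*t^2 + 2*t) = (t - 4)*(t - 2)*(t + 2)*(t + 4)*(t^2 + t) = (t - 4)*(t - 2)*(t + 1)*(t + 2)*(t + 4)*(t)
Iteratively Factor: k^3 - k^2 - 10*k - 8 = (k - 4)*(k^2 + 3*k + 2) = (k - 4)*(k + 2)*(k + 1)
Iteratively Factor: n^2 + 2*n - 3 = (n + 3)*(n - 1)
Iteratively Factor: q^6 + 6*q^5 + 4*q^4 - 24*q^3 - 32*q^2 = (q + 2)*(q^5 + 4*q^4 - 4*q^3 - 16*q^2) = (q + 2)*(q + 4)*(q^4 - 4*q^2) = (q - 2)*(q + 2)*(q + 4)*(q^3 + 2*q^2) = q*(q - 2)*(q + 2)*(q + 4)*(q^2 + 2*q) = q*(q - 2)*(q + 2)^2*(q + 4)*(q)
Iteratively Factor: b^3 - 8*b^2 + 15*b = (b - 3)*(b^2 - 5*b) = b*(b - 3)*(b - 5)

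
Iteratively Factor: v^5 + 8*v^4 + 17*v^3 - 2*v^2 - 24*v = (v + 2)*(v^4 + 6*v^3 + 5*v^2 - 12*v) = (v + 2)*(v + 4)*(v^3 + 2*v^2 - 3*v) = (v + 2)*(v + 3)*(v + 4)*(v^2 - v) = v*(v + 2)*(v + 3)*(v + 4)*(v - 1)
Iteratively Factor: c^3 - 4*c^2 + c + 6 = (c - 3)*(c^2 - c - 2) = (c - 3)*(c + 1)*(c - 2)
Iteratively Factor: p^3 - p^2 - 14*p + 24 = (p + 4)*(p^2 - 5*p + 6) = (p - 3)*(p + 4)*(p - 2)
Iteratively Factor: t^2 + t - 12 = (t + 4)*(t - 3)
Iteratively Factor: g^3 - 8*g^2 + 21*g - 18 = (g - 3)*(g^2 - 5*g + 6) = (g - 3)*(g - 2)*(g - 3)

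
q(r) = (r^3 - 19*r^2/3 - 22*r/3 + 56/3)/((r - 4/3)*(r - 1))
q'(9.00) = 1.28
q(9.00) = 2.75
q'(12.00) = 1.15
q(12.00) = 6.36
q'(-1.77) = 3.35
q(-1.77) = 0.73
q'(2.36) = 10.73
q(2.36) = -14.88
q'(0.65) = 147.94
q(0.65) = 48.08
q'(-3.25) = 2.00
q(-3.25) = -3.01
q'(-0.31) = 11.49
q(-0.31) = 9.43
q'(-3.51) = 1.88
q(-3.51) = -3.52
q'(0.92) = 2813.50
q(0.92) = 221.92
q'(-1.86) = 3.20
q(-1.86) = 0.43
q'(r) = (3*r^2 - 38*r/3 - 22/3)/((r - 4/3)*(r - 1)) - (r^3 - 19*r^2/3 - 22*r/3 + 56/3)/((r - 4/3)*(r - 1)^2) - (r^3 - 19*r^2/3 - 22*r/3 + 56/3)/((r - 4/3)^2*(r - 1))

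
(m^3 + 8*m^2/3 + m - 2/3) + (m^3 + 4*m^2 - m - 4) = 2*m^3 + 20*m^2/3 - 14/3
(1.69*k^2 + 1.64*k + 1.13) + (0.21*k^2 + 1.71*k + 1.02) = 1.9*k^2 + 3.35*k + 2.15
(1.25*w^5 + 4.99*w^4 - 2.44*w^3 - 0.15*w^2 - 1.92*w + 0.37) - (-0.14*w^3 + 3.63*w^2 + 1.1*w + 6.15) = 1.25*w^5 + 4.99*w^4 - 2.3*w^3 - 3.78*w^2 - 3.02*w - 5.78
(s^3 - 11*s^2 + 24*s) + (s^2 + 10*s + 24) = s^3 - 10*s^2 + 34*s + 24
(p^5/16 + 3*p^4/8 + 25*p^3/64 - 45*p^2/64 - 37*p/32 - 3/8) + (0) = p^5/16 + 3*p^4/8 + 25*p^3/64 - 45*p^2/64 - 37*p/32 - 3/8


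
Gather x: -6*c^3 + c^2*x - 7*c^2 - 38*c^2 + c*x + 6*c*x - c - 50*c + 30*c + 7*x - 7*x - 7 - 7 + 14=-6*c^3 - 45*c^2 - 21*c + x*(c^2 + 7*c)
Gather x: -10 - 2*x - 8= -2*x - 18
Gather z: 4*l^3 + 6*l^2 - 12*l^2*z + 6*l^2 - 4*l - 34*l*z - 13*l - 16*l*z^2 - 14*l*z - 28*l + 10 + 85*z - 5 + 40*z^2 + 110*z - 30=4*l^3 + 12*l^2 - 45*l + z^2*(40 - 16*l) + z*(-12*l^2 - 48*l + 195) - 25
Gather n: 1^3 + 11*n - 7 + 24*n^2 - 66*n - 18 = 24*n^2 - 55*n - 24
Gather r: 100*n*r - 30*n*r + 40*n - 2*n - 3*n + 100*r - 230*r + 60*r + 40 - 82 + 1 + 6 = 35*n + r*(70*n - 70) - 35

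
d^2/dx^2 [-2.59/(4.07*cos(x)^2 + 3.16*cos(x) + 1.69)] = (171.612364*(1 - cos(x)^2)^2 + 99.931524*cos(x)^3 + 40.409698*cos(x)^2 - 213.694684*cos(x) - 187.708178)/(4.07*cos(x)^2 + 3.16*cos(x) + 1.69)^3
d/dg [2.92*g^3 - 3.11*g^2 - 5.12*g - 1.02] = 8.76*g^2 - 6.22*g - 5.12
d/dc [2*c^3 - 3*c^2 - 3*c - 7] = 6*c^2 - 6*c - 3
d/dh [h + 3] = 1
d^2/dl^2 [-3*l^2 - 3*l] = -6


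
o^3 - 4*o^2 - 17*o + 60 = (o - 5)*(o - 3)*(o + 4)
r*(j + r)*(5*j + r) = 5*j^2*r + 6*j*r^2 + r^3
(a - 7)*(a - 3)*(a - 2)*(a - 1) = a^4 - 13*a^3 + 53*a^2 - 83*a + 42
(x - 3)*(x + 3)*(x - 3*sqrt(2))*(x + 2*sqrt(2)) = x^4 - sqrt(2)*x^3 - 21*x^2 + 9*sqrt(2)*x + 108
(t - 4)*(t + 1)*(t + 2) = t^3 - t^2 - 10*t - 8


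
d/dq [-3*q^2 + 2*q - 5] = 2 - 6*q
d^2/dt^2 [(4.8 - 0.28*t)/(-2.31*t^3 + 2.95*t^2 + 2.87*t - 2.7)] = (8.964648*t^5 - 318.80772*t^4 + 531.939632*t^3 - 80.65296*t^2 - 50.8284*t - 151.1988)/(12.326391*t^9 - 47.224485*t^8 + 14.364504*t^7 + 134.895725*t^6 - 128.241708*t^5 - 109.807455*t^4 + 164.037097*t^3 + 2.20238999999999*t^2 - 62.7669*t + 19.683)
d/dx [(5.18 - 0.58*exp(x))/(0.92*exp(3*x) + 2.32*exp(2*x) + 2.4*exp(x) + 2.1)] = (1.0672*exp(3*x) - 12.9512*exp(2*x) - 24.0352*exp(x) - 13.65)*exp(x)/(0.8464*exp(6*x) + 4.2688*exp(5*x) + 9.7984*exp(4*x) + 15.0*exp(3*x) + 15.504*exp(2*x) + 10.08*exp(x) + 4.41)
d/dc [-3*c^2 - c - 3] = -6*c - 1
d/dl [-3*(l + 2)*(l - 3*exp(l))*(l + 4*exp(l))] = -3*l^2*exp(l) - 9*l^2 + 72*l*exp(2*l) - 12*l*exp(l) - 12*l + 180*exp(2*l) - 6*exp(l)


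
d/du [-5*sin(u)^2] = -5*sin(2*u)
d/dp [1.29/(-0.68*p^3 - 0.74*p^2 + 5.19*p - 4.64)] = (2.6316*p^2 + 1.9092*p - 6.6951)/(0.68*p^3 + 0.74*p^2 - 5.19*p + 4.64)^2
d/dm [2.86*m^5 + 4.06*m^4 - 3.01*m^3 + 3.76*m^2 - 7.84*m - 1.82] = 14.3*m^4 + 16.24*m^3 - 9.03*m^2 + 7.52*m - 7.84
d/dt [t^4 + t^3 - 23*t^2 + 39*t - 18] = 4*t^3 + 3*t^2 - 46*t + 39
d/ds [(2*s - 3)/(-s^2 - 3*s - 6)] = (2*s^2 - 6*s - 21)/(s^4 + 6*s^3 + 21*s^2 + 36*s + 36)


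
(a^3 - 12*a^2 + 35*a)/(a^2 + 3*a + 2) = a*(a^2 - 12*a + 35)/(a^2 + 3*a + 2)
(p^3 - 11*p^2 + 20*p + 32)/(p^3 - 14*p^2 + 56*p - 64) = (p + 1)/(p - 2)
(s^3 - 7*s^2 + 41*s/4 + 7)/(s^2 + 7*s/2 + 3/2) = (s^2 - 15*s/2 + 14)/(s + 3)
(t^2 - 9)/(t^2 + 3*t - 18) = (t + 3)/(t + 6)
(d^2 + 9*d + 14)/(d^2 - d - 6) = (d + 7)/(d - 3)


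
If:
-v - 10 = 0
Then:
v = -10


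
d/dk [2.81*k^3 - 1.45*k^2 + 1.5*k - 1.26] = 8.43*k^2 - 2.9*k + 1.5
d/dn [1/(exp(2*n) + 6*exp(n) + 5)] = 2*(-exp(n) - 3)*exp(n)/(exp(2*n) + 6*exp(n) + 5)^2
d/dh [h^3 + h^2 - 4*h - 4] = 3*h^2 + 2*h - 4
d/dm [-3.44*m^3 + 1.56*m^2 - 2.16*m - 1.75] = -10.32*m^2 + 3.12*m - 2.16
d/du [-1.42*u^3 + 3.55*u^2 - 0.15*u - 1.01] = -4.26*u^2 + 7.1*u - 0.15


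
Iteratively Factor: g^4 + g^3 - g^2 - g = (g + 1)*(g^3 - g) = g*(g + 1)*(g^2 - 1) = g*(g - 1)*(g + 1)*(g + 1)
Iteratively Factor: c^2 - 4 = (c + 2)*(c - 2)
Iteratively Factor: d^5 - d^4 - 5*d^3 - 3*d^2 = (d + 1)*(d^4 - 2*d^3 - 3*d^2) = (d + 1)^2*(d^3 - 3*d^2) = (d - 3)*(d + 1)^2*(d^2) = d*(d - 3)*(d + 1)^2*(d)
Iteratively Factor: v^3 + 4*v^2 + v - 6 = (v - 1)*(v^2 + 5*v + 6) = (v - 1)*(v + 3)*(v + 2)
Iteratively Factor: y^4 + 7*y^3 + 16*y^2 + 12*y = (y + 3)*(y^3 + 4*y^2 + 4*y) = y*(y + 3)*(y^2 + 4*y + 4) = y*(y + 2)*(y + 3)*(y + 2)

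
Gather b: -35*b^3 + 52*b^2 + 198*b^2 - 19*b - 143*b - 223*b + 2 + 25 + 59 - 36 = -35*b^3 + 250*b^2 - 385*b + 50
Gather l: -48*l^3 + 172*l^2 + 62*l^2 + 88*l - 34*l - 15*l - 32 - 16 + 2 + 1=-48*l^3 + 234*l^2 + 39*l - 45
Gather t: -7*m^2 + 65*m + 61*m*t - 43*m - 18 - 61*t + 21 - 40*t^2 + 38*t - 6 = -7*m^2 + 22*m - 40*t^2 + t*(61*m - 23) - 3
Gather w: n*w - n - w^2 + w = -n - w^2 + w*(n + 1)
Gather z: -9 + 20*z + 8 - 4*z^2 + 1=-4*z^2 + 20*z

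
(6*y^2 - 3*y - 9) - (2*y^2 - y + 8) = 4*y^2 - 2*y - 17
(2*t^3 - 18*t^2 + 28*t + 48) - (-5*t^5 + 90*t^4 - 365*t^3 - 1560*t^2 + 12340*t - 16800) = 5*t^5 - 90*t^4 + 367*t^3 + 1542*t^2 - 12312*t + 16848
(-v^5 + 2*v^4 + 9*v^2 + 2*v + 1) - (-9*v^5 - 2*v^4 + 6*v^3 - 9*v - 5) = 8*v^5 + 4*v^4 - 6*v^3 + 9*v^2 + 11*v + 6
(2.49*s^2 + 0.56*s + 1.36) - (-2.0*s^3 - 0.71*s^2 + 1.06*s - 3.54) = 2.0*s^3 + 3.2*s^2 - 0.5*s + 4.9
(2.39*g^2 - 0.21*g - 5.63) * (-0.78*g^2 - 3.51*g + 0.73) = -1.8642*g^4 - 8.2251*g^3 + 6.8732*g^2 + 19.608*g - 4.1099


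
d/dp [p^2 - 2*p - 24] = 2*p - 2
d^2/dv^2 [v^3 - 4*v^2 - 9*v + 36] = 6*v - 8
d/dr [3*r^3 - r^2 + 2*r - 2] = 9*r^2 - 2*r + 2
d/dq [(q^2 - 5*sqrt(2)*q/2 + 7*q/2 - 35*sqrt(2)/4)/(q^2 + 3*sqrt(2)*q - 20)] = (-7*q^2 + 11*sqrt(2)*q^2 - 80*q + 35*sqrt(2)*q - 35 + 100*sqrt(2))/(2*(q^4 + 6*sqrt(2)*q^3 - 22*q^2 - 120*sqrt(2)*q + 400))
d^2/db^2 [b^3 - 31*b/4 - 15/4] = 6*b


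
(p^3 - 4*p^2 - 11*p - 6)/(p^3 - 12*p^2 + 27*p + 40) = (p^2 - 5*p - 6)/(p^2 - 13*p + 40)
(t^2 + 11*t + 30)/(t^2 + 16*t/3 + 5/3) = 3*(t + 6)/(3*t + 1)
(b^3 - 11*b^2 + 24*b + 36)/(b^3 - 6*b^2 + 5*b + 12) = (b^2 - 12*b + 36)/(b^2 - 7*b + 12)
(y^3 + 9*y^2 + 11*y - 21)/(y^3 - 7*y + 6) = (y + 7)/(y - 2)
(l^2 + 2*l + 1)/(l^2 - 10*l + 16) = (l^2 + 2*l + 1)/(l^2 - 10*l + 16)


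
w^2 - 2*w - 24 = (w - 6)*(w + 4)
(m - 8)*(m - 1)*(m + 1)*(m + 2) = m^4 - 6*m^3 - 17*m^2 + 6*m + 16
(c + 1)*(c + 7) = c^2 + 8*c + 7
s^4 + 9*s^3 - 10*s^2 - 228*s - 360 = (s - 5)*(s + 2)*(s + 6)^2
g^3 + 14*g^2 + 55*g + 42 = (g + 1)*(g + 6)*(g + 7)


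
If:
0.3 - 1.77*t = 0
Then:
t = 0.17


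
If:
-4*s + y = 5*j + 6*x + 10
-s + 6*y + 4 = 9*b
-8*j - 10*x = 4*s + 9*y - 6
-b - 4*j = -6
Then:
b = 64*y/289 + 406/289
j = 332/289 - 16*y/289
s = 1158*y/289 - 2498/289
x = 907/289 - 1421*y/578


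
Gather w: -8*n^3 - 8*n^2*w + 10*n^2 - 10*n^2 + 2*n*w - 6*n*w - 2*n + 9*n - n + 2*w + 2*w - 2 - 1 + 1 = -8*n^3 + 6*n + w*(-8*n^2 - 4*n + 4) - 2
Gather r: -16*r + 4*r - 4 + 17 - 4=9 - 12*r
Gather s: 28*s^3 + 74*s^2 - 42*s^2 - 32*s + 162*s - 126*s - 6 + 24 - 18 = 28*s^3 + 32*s^2 + 4*s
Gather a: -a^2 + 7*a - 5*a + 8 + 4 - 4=-a^2 + 2*a + 8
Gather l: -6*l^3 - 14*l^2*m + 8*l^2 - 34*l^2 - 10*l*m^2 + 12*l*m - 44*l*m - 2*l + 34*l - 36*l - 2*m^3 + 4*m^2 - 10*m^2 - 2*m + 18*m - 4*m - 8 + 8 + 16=-6*l^3 + l^2*(-14*m - 26) + l*(-10*m^2 - 32*m - 4) - 2*m^3 - 6*m^2 + 12*m + 16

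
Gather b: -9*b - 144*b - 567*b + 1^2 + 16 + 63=80 - 720*b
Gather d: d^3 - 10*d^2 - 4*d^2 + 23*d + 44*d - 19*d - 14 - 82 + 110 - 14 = d^3 - 14*d^2 + 48*d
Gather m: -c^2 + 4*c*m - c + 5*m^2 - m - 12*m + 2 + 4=-c^2 - c + 5*m^2 + m*(4*c - 13) + 6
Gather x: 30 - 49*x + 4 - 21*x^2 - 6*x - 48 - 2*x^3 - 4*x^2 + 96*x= -2*x^3 - 25*x^2 + 41*x - 14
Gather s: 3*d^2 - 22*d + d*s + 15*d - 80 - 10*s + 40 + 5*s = 3*d^2 - 7*d + s*(d - 5) - 40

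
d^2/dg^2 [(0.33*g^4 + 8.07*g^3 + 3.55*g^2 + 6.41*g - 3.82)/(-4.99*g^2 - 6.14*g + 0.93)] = (-16.434066*g^6 - 60.664428*g^5 - 65.4566220000006*g^4 - 754.907808*g^3 + 744.926262*g^2 + 481.876932*g + 244.134338)/(124.251499*g^6 + 458.659842*g^5 + 494.891733*g^4 + 60.5121559999999*g^3 - 92.234331*g^2 + 15.931458*g - 0.804357)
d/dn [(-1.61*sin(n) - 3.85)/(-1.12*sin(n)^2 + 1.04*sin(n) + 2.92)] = (-8.624*sin(n) + 0.9016*cos(2*n) - 1.5988)*cos(n)/(-1.12*sin(n)^2 + 1.04*sin(n) + 2.92)^2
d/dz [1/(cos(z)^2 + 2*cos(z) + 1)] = 2*sin(z)/(cos(z) + 1)^3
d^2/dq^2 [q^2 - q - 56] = 2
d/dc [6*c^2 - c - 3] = 12*c - 1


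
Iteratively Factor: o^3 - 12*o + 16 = (o + 4)*(o^2 - 4*o + 4) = (o - 2)*(o + 4)*(o - 2)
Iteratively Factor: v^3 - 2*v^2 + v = (v)*(v^2 - 2*v + 1) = v*(v - 1)*(v - 1)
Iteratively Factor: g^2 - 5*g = (g - 5)*(g)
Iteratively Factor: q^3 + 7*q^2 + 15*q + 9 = (q + 3)*(q^2 + 4*q + 3) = (q + 1)*(q + 3)*(q + 3)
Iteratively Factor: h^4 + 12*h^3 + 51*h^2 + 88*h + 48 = (h + 4)*(h^3 + 8*h^2 + 19*h + 12) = (h + 3)*(h + 4)*(h^2 + 5*h + 4) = (h + 3)*(h + 4)^2*(h + 1)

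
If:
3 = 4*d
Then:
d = 3/4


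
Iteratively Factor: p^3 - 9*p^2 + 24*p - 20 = (p - 2)*(p^2 - 7*p + 10) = (p - 2)^2*(p - 5)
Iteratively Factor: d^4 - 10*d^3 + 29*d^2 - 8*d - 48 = (d + 1)*(d^3 - 11*d^2 + 40*d - 48) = (d - 4)*(d + 1)*(d^2 - 7*d + 12) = (d - 4)^2*(d + 1)*(d - 3)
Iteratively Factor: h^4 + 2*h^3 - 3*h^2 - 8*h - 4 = (h + 1)*(h^3 + h^2 - 4*h - 4) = (h + 1)*(h + 2)*(h^2 - h - 2) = (h + 1)^2*(h + 2)*(h - 2)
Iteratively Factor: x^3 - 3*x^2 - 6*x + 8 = (x + 2)*(x^2 - 5*x + 4) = (x - 4)*(x + 2)*(x - 1)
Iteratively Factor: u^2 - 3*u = (u - 3)*(u)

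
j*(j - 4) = j^2 - 4*j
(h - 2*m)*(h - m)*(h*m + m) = h^3*m - 3*h^2*m^2 + h^2*m + 2*h*m^3 - 3*h*m^2 + 2*m^3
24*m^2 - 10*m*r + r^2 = (-6*m + r)*(-4*m + r)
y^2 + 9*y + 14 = (y + 2)*(y + 7)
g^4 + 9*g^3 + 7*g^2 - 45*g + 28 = (g - 1)^2*(g + 4)*(g + 7)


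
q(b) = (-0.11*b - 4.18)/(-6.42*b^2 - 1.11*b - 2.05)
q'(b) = (-0.11*b - 4.18)*(12.84*b + 1.11)/(-6.42*b^2 - 1.11*b - 2.05)^2 - 0.11/(-6.42*b^2 - 1.11*b - 2.05) = (0.7062*b^2 + 0.1221*b - (0.11*b + 4.18)*(12.84*b + 1.11) + 0.2255)/(6.42*b^2 + 1.11*b + 2.05)^2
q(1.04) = 0.42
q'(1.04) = -0.59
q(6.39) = 0.02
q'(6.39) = -0.01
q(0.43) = 1.14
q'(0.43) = -2.00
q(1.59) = 0.22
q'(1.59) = -0.23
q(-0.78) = 0.80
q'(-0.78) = 1.43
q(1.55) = 0.23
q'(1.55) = -0.24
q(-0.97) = 0.58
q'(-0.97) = 0.96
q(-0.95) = 0.60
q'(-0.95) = 1.00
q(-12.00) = 0.00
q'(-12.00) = 0.00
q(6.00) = 0.02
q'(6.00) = -0.01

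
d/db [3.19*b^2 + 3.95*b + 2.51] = 6.38*b + 3.95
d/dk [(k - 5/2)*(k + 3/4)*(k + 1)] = 3*k^2 - 3*k/2 - 29/8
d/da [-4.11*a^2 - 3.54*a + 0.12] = -8.22*a - 3.54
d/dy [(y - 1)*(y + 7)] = 2*y + 6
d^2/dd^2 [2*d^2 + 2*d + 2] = 4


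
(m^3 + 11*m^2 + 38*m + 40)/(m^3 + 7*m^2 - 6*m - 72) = (m^2 + 7*m + 10)/(m^2 + 3*m - 18)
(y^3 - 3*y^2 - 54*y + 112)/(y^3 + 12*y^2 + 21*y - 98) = (y - 8)/(y + 7)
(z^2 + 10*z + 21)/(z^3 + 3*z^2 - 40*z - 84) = (z + 3)/(z^2 - 4*z - 12)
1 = 1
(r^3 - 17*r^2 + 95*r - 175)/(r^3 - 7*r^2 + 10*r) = (r^2 - 12*r + 35)/(r*(r - 2))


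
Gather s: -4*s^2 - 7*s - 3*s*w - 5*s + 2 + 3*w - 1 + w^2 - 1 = -4*s^2 + s*(-3*w - 12) + w^2 + 3*w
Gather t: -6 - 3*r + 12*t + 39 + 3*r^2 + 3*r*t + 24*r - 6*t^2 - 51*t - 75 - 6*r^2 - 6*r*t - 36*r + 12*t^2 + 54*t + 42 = -3*r^2 - 15*r + 6*t^2 + t*(15 - 3*r)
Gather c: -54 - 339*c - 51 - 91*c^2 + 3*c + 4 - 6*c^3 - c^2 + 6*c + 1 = -6*c^3 - 92*c^2 - 330*c - 100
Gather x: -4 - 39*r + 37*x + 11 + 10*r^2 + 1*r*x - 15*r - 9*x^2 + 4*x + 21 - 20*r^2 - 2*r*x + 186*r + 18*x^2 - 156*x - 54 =-10*r^2 + 132*r + 9*x^2 + x*(-r - 115) - 26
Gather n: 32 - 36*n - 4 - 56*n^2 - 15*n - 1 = -56*n^2 - 51*n + 27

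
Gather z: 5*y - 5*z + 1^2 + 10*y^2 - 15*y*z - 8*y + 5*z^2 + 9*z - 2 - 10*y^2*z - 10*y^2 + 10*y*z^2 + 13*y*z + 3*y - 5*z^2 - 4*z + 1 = 10*y*z^2 + z*(-10*y^2 - 2*y)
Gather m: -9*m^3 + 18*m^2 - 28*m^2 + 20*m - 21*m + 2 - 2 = -9*m^3 - 10*m^2 - m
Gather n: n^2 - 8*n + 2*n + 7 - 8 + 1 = n^2 - 6*n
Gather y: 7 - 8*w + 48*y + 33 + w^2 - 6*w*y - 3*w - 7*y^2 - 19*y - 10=w^2 - 11*w - 7*y^2 + y*(29 - 6*w) + 30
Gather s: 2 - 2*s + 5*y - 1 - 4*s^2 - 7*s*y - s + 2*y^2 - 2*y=-4*s^2 + s*(-7*y - 3) + 2*y^2 + 3*y + 1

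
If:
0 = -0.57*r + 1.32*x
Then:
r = 2.31578947368421*x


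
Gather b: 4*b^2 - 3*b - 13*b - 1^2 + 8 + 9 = 4*b^2 - 16*b + 16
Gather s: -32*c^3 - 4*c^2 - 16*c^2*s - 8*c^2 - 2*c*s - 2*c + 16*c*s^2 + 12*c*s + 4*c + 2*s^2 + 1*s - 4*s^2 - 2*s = -32*c^3 - 12*c^2 + 2*c + s^2*(16*c - 2) + s*(-16*c^2 + 10*c - 1)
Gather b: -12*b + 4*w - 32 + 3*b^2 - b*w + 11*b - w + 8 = 3*b^2 + b*(-w - 1) + 3*w - 24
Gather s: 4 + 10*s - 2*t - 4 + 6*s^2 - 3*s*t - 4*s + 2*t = 6*s^2 + s*(6 - 3*t)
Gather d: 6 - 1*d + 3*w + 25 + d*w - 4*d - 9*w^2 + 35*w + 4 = d*(w - 5) - 9*w^2 + 38*w + 35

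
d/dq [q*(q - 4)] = 2*q - 4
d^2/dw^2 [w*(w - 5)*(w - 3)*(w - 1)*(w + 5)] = 20*w^3 - 48*w^2 - 132*w + 200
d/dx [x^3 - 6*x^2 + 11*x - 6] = 3*x^2 - 12*x + 11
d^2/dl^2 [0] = 0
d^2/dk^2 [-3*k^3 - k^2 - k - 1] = -18*k - 2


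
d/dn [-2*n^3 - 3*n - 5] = -6*n^2 - 3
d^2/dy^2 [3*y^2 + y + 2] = 6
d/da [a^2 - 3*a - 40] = 2*a - 3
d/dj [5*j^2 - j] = 10*j - 1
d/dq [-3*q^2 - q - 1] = -6*q - 1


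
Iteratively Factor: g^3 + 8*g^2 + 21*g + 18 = (g + 3)*(g^2 + 5*g + 6) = (g + 2)*(g + 3)*(g + 3)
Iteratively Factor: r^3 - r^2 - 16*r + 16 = (r - 4)*(r^2 + 3*r - 4) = (r - 4)*(r - 1)*(r + 4)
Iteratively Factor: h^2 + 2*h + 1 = (h + 1)*(h + 1)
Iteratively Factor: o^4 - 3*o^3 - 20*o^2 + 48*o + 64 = (o - 4)*(o^3 + o^2 - 16*o - 16) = (o - 4)^2*(o^2 + 5*o + 4) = (o - 4)^2*(o + 1)*(o + 4)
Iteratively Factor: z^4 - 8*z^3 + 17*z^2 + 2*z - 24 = (z - 4)*(z^3 - 4*z^2 + z + 6) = (z - 4)*(z - 3)*(z^2 - z - 2) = (z - 4)*(z - 3)*(z - 2)*(z + 1)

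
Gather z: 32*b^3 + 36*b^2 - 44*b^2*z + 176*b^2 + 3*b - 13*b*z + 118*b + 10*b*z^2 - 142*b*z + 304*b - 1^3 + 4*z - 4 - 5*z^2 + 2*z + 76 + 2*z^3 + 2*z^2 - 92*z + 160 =32*b^3 + 212*b^2 + 425*b + 2*z^3 + z^2*(10*b - 3) + z*(-44*b^2 - 155*b - 86) + 231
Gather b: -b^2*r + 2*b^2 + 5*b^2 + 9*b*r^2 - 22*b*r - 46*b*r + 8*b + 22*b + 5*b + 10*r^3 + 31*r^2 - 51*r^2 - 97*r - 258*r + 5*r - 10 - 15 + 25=b^2*(7 - r) + b*(9*r^2 - 68*r + 35) + 10*r^3 - 20*r^2 - 350*r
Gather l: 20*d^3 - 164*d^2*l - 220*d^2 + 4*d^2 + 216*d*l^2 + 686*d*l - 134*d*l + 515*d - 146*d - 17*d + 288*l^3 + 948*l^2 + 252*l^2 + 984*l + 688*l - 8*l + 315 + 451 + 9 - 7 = 20*d^3 - 216*d^2 + 352*d + 288*l^3 + l^2*(216*d + 1200) + l*(-164*d^2 + 552*d + 1664) + 768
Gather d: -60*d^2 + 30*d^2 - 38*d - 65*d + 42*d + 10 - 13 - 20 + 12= -30*d^2 - 61*d - 11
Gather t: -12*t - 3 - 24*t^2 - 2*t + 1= -24*t^2 - 14*t - 2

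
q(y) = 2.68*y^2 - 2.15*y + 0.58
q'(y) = 5.36*y - 2.15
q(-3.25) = 35.88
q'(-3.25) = -19.57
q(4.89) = 54.15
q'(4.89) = 24.06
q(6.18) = 89.65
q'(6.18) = 30.97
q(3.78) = 30.75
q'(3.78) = 18.11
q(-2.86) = 28.65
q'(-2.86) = -17.48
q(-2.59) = 24.13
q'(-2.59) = -16.03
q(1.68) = 4.53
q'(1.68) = 6.85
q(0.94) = 0.93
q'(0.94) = 2.89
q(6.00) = 84.16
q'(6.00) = 30.01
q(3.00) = 18.25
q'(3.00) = 13.93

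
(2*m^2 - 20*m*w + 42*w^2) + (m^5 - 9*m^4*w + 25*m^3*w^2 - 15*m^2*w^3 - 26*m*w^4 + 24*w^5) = m^5 - 9*m^4*w + 25*m^3*w^2 - 15*m^2*w^3 + 2*m^2 - 26*m*w^4 - 20*m*w + 24*w^5 + 42*w^2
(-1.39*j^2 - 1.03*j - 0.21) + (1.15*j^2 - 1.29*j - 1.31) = -0.24*j^2 - 2.32*j - 1.52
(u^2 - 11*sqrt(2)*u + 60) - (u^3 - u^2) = -u^3 + 2*u^2 - 11*sqrt(2)*u + 60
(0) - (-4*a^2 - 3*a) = 4*a^2 + 3*a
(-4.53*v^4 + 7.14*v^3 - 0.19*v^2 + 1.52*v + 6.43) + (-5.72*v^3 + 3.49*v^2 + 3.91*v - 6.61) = -4.53*v^4 + 1.42*v^3 + 3.3*v^2 + 5.43*v - 0.180000000000001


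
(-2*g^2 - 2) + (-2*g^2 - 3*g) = -4*g^2 - 3*g - 2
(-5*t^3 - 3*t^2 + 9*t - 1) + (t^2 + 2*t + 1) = -5*t^3 - 2*t^2 + 11*t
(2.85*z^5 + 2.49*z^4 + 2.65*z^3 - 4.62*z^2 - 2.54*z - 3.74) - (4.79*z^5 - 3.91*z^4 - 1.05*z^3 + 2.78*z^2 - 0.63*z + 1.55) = -1.94*z^5 + 6.4*z^4 + 3.7*z^3 - 7.4*z^2 - 1.91*z - 5.29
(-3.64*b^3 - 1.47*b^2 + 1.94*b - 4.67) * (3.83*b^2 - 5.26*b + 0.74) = -13.9412*b^5 + 13.5163*b^4 + 12.4688*b^3 - 29.1783*b^2 + 25.9998*b - 3.4558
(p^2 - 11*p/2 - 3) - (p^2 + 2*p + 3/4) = -15*p/2 - 15/4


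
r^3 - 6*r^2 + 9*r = r*(r - 3)^2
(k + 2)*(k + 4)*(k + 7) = k^3 + 13*k^2 + 50*k + 56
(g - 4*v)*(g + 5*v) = g^2 + g*v - 20*v^2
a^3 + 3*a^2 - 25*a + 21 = (a - 3)*(a - 1)*(a + 7)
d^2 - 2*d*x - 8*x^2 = (d - 4*x)*(d + 2*x)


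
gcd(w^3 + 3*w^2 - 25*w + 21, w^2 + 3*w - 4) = w - 1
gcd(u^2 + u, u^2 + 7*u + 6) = u + 1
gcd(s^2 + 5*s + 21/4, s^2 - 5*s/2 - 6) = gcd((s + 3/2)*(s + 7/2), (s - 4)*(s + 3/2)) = s + 3/2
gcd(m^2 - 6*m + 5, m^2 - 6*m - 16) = 1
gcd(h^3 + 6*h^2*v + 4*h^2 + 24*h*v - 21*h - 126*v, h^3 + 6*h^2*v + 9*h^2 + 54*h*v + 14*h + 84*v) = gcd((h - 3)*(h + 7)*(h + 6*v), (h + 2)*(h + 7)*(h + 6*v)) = h^2 + 6*h*v + 7*h + 42*v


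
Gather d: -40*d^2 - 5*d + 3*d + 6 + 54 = -40*d^2 - 2*d + 60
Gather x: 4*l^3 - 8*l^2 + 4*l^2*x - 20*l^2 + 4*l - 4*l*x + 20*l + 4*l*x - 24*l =4*l^3 + 4*l^2*x - 28*l^2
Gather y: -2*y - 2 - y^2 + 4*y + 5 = -y^2 + 2*y + 3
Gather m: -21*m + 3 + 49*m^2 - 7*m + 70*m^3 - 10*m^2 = 70*m^3 + 39*m^2 - 28*m + 3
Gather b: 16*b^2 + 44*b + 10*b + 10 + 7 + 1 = 16*b^2 + 54*b + 18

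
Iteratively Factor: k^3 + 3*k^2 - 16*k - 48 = (k - 4)*(k^2 + 7*k + 12) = (k - 4)*(k + 4)*(k + 3)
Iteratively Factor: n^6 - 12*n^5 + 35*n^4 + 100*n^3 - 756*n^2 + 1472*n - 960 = (n - 3)*(n^5 - 9*n^4 + 8*n^3 + 124*n^2 - 384*n + 320) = (n - 3)*(n - 2)*(n^4 - 7*n^3 - 6*n^2 + 112*n - 160) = (n - 4)*(n - 3)*(n - 2)*(n^3 - 3*n^2 - 18*n + 40) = (n - 4)*(n - 3)*(n - 2)*(n + 4)*(n^2 - 7*n + 10) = (n - 5)*(n - 4)*(n - 3)*(n - 2)*(n + 4)*(n - 2)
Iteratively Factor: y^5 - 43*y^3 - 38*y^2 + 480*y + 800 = (y + 4)*(y^4 - 4*y^3 - 27*y^2 + 70*y + 200) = (y + 2)*(y + 4)*(y^3 - 6*y^2 - 15*y + 100) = (y + 2)*(y + 4)^2*(y^2 - 10*y + 25) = (y - 5)*(y + 2)*(y + 4)^2*(y - 5)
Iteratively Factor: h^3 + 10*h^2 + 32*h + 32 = (h + 2)*(h^2 + 8*h + 16) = (h + 2)*(h + 4)*(h + 4)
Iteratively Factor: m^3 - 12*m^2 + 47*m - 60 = (m - 5)*(m^2 - 7*m + 12) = (m - 5)*(m - 3)*(m - 4)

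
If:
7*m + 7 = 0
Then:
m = -1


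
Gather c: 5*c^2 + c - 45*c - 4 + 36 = 5*c^2 - 44*c + 32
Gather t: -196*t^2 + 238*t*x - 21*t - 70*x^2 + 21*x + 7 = -196*t^2 + t*(238*x - 21) - 70*x^2 + 21*x + 7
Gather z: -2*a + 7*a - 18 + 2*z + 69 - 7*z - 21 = 5*a - 5*z + 30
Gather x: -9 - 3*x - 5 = -3*x - 14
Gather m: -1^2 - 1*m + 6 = 5 - m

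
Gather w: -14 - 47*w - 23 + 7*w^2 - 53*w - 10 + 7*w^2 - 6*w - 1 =14*w^2 - 106*w - 48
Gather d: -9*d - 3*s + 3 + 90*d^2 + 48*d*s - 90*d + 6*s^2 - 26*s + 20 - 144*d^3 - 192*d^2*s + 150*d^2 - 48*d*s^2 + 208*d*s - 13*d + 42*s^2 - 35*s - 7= -144*d^3 + d^2*(240 - 192*s) + d*(-48*s^2 + 256*s - 112) + 48*s^2 - 64*s + 16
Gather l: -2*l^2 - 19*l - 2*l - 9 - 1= -2*l^2 - 21*l - 10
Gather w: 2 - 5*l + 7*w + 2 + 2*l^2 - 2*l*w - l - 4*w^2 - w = 2*l^2 - 6*l - 4*w^2 + w*(6 - 2*l) + 4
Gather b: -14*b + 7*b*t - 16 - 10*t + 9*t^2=b*(7*t - 14) + 9*t^2 - 10*t - 16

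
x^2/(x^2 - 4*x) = x/(x - 4)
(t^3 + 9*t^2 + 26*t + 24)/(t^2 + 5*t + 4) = (t^2 + 5*t + 6)/(t + 1)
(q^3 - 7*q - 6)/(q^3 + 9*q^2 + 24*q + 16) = (q^2 - q - 6)/(q^2 + 8*q + 16)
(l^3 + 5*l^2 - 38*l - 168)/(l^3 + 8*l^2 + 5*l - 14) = (l^2 - 2*l - 24)/(l^2 + l - 2)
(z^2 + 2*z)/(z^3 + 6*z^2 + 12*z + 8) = z/(z^2 + 4*z + 4)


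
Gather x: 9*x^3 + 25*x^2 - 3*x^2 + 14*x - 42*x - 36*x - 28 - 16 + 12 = 9*x^3 + 22*x^2 - 64*x - 32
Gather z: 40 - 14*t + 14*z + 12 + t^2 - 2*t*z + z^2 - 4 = t^2 - 14*t + z^2 + z*(14 - 2*t) + 48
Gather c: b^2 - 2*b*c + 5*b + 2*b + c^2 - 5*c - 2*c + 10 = b^2 + 7*b + c^2 + c*(-2*b - 7) + 10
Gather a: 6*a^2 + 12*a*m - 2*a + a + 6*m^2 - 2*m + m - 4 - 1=6*a^2 + a*(12*m - 1) + 6*m^2 - m - 5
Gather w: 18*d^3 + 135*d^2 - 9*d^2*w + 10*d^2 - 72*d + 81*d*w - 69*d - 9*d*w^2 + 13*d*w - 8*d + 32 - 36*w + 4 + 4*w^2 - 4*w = 18*d^3 + 145*d^2 - 149*d + w^2*(4 - 9*d) + w*(-9*d^2 + 94*d - 40) + 36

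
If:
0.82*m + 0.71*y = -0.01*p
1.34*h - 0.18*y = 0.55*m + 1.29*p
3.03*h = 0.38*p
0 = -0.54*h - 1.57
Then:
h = -2.91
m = 75.86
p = -23.18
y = -87.28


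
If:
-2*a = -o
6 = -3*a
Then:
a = -2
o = -4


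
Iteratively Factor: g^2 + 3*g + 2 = (g + 1)*(g + 2)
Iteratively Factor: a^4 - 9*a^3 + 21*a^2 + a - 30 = (a - 3)*(a^3 - 6*a^2 + 3*a + 10) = (a - 3)*(a + 1)*(a^2 - 7*a + 10) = (a - 5)*(a - 3)*(a + 1)*(a - 2)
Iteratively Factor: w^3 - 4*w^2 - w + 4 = (w - 1)*(w^2 - 3*w - 4) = (w - 1)*(w + 1)*(w - 4)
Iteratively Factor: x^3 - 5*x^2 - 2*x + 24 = (x - 4)*(x^2 - x - 6) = (x - 4)*(x + 2)*(x - 3)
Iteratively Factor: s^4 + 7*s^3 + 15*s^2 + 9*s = (s + 3)*(s^3 + 4*s^2 + 3*s) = (s + 1)*(s + 3)*(s^2 + 3*s) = (s + 1)*(s + 3)^2*(s)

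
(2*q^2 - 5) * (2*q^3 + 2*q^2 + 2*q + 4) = 4*q^5 + 4*q^4 - 6*q^3 - 2*q^2 - 10*q - 20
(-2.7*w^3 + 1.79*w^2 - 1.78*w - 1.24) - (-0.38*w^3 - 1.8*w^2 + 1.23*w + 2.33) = -2.32*w^3 + 3.59*w^2 - 3.01*w - 3.57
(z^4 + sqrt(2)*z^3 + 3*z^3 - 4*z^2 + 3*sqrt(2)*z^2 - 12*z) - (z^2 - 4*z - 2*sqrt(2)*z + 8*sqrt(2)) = z^4 + sqrt(2)*z^3 + 3*z^3 - 5*z^2 + 3*sqrt(2)*z^2 - 8*z + 2*sqrt(2)*z - 8*sqrt(2)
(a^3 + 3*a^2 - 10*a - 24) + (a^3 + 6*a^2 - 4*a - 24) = 2*a^3 + 9*a^2 - 14*a - 48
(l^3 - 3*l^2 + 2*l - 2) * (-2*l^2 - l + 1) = -2*l^5 + 5*l^4 - l^2 + 4*l - 2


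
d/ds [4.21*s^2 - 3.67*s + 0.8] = 8.42*s - 3.67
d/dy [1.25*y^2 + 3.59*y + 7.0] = 2.5*y + 3.59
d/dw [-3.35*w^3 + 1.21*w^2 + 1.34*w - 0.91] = -10.05*w^2 + 2.42*w + 1.34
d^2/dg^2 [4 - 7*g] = 0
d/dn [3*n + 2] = 3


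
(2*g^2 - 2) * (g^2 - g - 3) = 2*g^4 - 2*g^3 - 8*g^2 + 2*g + 6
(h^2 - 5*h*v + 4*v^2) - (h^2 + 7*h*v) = -12*h*v + 4*v^2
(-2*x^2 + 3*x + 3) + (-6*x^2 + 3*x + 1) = -8*x^2 + 6*x + 4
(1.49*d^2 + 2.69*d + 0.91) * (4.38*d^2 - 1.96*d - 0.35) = 6.5262*d^4 + 8.8618*d^3 - 1.8081*d^2 - 2.7251*d - 0.3185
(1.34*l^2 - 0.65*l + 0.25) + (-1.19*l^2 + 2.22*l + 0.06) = 0.15*l^2 + 1.57*l + 0.31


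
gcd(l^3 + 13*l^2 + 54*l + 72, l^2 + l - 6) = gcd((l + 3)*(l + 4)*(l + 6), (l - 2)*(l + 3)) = l + 3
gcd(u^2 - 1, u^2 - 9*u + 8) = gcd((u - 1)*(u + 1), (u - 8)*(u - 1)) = u - 1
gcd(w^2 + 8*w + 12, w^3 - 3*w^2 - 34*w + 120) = w + 6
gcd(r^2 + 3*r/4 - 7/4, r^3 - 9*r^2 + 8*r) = r - 1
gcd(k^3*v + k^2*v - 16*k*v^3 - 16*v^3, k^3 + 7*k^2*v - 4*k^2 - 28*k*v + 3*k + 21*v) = 1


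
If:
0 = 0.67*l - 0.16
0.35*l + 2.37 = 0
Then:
No Solution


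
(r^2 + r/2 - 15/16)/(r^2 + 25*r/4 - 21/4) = (r + 5/4)/(r + 7)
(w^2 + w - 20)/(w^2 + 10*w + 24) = (w^2 + w - 20)/(w^2 + 10*w + 24)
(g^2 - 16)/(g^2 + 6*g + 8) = (g - 4)/(g + 2)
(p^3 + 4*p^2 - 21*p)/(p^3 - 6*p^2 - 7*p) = (-p^2 - 4*p + 21)/(-p^2 + 6*p + 7)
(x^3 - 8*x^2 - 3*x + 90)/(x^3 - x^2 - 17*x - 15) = (x - 6)/(x + 1)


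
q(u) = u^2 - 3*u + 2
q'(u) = 2*u - 3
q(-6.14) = 58.12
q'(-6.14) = -15.28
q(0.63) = 0.51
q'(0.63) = -1.74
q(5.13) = 12.93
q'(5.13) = 7.26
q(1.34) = -0.22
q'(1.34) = -0.32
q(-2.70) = 17.39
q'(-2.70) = -8.40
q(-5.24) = 45.18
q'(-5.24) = -13.48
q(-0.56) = 3.99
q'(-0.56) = -4.12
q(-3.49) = 24.65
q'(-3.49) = -9.98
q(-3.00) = 20.00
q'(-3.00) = -9.00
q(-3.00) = 20.00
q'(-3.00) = -9.00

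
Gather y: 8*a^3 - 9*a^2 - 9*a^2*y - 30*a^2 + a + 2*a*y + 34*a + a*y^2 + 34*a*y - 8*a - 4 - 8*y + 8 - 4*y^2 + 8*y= 8*a^3 - 39*a^2 + 27*a + y^2*(a - 4) + y*(-9*a^2 + 36*a) + 4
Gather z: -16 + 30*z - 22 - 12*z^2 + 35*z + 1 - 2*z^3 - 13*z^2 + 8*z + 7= -2*z^3 - 25*z^2 + 73*z - 30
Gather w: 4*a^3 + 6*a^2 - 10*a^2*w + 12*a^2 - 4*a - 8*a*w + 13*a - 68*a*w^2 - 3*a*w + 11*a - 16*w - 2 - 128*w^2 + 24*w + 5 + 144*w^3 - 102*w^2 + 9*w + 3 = 4*a^3 + 18*a^2 + 20*a + 144*w^3 + w^2*(-68*a - 230) + w*(-10*a^2 - 11*a + 17) + 6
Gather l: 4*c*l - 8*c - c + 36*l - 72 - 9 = -9*c + l*(4*c + 36) - 81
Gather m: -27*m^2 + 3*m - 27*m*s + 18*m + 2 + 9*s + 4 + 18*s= -27*m^2 + m*(21 - 27*s) + 27*s + 6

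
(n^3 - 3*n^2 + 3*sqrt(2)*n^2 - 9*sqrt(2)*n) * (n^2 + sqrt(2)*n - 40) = n^5 - 3*n^4 + 4*sqrt(2)*n^4 - 34*n^3 - 12*sqrt(2)*n^3 - 120*sqrt(2)*n^2 + 102*n^2 + 360*sqrt(2)*n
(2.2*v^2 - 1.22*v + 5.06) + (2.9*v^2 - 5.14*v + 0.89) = 5.1*v^2 - 6.36*v + 5.95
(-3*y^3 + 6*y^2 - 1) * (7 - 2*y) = 6*y^4 - 33*y^3 + 42*y^2 + 2*y - 7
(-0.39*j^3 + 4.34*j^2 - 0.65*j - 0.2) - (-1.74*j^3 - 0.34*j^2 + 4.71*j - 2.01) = 1.35*j^3 + 4.68*j^2 - 5.36*j + 1.81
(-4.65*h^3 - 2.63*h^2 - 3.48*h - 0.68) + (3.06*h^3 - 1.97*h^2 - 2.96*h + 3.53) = -1.59*h^3 - 4.6*h^2 - 6.44*h + 2.85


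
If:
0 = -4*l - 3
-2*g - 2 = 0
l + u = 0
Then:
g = -1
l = -3/4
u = 3/4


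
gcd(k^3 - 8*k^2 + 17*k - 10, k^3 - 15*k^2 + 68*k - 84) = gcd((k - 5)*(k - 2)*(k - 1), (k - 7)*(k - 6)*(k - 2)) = k - 2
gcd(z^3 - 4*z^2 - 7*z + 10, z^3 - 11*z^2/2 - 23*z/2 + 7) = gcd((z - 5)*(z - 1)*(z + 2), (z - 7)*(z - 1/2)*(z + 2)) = z + 2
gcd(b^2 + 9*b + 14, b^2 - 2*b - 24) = 1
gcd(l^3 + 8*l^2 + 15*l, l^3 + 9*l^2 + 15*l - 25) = l + 5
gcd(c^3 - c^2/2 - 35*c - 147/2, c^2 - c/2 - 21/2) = c + 3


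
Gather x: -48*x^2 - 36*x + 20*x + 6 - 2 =-48*x^2 - 16*x + 4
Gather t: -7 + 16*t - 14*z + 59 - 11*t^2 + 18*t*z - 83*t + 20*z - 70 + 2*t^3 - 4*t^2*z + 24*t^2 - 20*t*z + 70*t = 2*t^3 + t^2*(13 - 4*z) + t*(3 - 2*z) + 6*z - 18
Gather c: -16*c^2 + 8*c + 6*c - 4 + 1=-16*c^2 + 14*c - 3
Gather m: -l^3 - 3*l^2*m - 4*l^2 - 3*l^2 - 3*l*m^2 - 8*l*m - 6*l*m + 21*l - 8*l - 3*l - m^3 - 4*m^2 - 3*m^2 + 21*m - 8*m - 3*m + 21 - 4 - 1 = -l^3 - 7*l^2 + 10*l - m^3 + m^2*(-3*l - 7) + m*(-3*l^2 - 14*l + 10) + 16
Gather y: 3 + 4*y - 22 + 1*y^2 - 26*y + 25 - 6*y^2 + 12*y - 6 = -5*y^2 - 10*y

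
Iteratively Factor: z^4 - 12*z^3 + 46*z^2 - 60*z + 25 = (z - 1)*(z^3 - 11*z^2 + 35*z - 25) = (z - 1)^2*(z^2 - 10*z + 25) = (z - 5)*(z - 1)^2*(z - 5)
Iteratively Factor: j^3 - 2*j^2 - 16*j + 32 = (j - 4)*(j^2 + 2*j - 8) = (j - 4)*(j + 4)*(j - 2)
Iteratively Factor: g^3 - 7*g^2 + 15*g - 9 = (g - 1)*(g^2 - 6*g + 9) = (g - 3)*(g - 1)*(g - 3)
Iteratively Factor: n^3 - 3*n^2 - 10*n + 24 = (n - 2)*(n^2 - n - 12) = (n - 4)*(n - 2)*(n + 3)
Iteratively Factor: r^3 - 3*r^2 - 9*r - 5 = (r + 1)*(r^2 - 4*r - 5) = (r - 5)*(r + 1)*(r + 1)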